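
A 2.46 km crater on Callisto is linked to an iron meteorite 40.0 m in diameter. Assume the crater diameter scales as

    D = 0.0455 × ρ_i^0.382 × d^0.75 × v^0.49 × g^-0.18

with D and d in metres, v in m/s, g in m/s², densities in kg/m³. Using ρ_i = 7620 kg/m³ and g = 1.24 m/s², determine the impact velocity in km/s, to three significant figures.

v ≈ 16.4 km/s

Rearranging for v: v = [D / (0.0455 · 7620^0.382 · 40^0.75 · 1.24^-0.18)]^(1/0.49).
D = 2460 m.
7620^0.382 = 30.40
40^0.75 = 15.91
1.24^-0.18 = 0.9620
Denominator = 0.0455 × 30.40 × 15.91 × 0.9620 = 21.17
D / 21.17 = 2460 / 21.17 = 116.2
v = 116.2^(1/0.49) = 116.2^2.0408 = 16394 m/s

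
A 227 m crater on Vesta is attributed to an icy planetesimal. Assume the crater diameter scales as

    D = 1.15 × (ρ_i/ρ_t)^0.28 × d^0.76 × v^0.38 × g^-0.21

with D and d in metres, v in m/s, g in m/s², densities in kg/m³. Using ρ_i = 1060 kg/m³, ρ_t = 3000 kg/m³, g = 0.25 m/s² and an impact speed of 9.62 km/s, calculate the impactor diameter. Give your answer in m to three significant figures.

d ≈ 10.7 m

Rearranging for d: d = [D / (1.15 · (1060/3000)^0.28 · 9620^0.38 · 0.25^-0.21)]^(1/0.76).
(1060/3000)^0.28 = 0.7473
9620^0.38 = 32.63
0.25^-0.21 = 1.338
Denominator = 1.15 × 0.7473 × 32.63 × 1.338 = 37.52
D / 37.52 = 227 / 37.52 = 6.050
d = 6.050^(1/0.76) = 6.050^1.3158 = 10.68 m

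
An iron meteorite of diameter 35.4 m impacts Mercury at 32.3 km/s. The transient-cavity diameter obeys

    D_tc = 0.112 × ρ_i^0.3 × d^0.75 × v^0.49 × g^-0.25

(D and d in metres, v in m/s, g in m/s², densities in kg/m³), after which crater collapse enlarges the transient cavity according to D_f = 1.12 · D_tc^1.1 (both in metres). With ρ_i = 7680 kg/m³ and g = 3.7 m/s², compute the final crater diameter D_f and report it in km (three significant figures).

v = 32300 m/s.
ρ_i^0.3 = 7680^0.3 = 14.64
d^0.75 = 35.4^0.75 = 14.51
v^0.49 = 32300^0.49 = 162.0
g^-0.25 = 3.7^-0.25 = 0.7210
D_tc = 0.112 × 14.64 × 14.51 × 162.0 × 0.7210 = 2779 m
D_f = 1.12 × (2779)^1.1 = 6879 m
     = 6.879 km

D_f ≈ 6.88 km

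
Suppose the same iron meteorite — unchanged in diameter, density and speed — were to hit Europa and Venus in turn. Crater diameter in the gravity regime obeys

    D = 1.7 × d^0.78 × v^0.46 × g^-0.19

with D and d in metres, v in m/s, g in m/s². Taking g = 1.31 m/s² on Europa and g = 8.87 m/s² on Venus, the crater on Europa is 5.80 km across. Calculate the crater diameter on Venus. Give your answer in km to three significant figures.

All impactor-dependent factors cancel in the ratio, leaving D_Venus/D_Europa = (g_Venus/g_Europa)^-0.19.
(8.87/1.31)^-0.19 = 6.771^-0.19 = 0.6953
D_Venus = 0.6953 × 5.80 km = 4.03 km

D ≈ 4.03 km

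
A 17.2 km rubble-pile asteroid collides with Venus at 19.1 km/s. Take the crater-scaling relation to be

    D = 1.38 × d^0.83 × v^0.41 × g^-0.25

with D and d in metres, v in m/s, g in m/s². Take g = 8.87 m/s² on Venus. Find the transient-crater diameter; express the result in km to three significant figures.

In SI units: d = 17200 m, v = 19100 m/s.
d^0.83 = 17200^0.83 = 3277
v^0.41 = 19100^0.41 = 56.91
g^-0.25 = 8.87^-0.25 = 0.5795
D = 1.38 × 3277 × 56.91 × 0.5795 = 1.491 × 10^5 m
   = 149.1 km

D ≈ 149 km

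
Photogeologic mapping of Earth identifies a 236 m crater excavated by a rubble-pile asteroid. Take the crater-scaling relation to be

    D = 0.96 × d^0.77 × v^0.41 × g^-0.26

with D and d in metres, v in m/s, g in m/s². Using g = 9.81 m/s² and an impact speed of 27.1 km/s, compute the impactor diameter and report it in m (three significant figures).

Rearranging for d: d = [D / (0.96 · 27100^0.41 · 9.81^-0.26)]^(1/0.77).
27100^0.41 = 65.69
9.81^-0.26 = 0.5523
Denominator = 0.96 × 65.69 × 0.5523 = 34.83
D / 34.83 = 236 / 34.83 = 6.776
d = 6.776^(1/0.77) = 6.776^1.2987 = 12.00 m

d ≈ 12.0 m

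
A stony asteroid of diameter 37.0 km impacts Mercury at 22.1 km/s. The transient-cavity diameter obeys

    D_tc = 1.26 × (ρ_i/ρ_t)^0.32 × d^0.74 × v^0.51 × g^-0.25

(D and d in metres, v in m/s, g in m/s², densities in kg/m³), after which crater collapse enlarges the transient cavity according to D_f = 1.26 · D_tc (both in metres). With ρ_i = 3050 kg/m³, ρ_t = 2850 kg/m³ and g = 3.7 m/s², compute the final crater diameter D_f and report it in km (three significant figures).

D_f ≈ 462 km

In SI: d = 37000 m, v = 22100 m/s.
(ρ_i/ρ_t)^0.32 = (3050/2850)^0.32 = 1.022
d^0.74 = 37000^0.74 = 2401
v^0.51 = 22100^0.51 = 164.3
g^-0.25 = 3.7^-0.25 = 0.7210
D_tc = 1.26 × 1.022 × 2401 × 164.3 × 0.7210 = 3.663 × 10^5 m
D_f = 1.26 × 3.663 × 10^5 = 4.615 × 10^5 m
     = 461.5 km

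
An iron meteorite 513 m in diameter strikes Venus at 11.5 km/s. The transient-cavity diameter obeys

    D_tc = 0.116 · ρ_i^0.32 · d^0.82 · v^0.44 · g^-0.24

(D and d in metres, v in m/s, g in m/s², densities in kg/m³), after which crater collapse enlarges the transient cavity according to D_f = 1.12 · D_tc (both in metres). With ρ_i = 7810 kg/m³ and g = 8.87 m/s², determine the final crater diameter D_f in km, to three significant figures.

v = 11500 m/s.
ρ_i^0.32 = 7810^0.32 = 17.61
d^0.82 = 513^0.82 = 166.8
v^0.44 = 11500^0.44 = 61.19
g^-0.24 = 8.87^-0.24 = 0.5922
D_tc = 0.116 × 17.61 × 166.8 × 61.19 × 0.5922 = 12350 m
D_f = 1.12 × 12350 = 13832 m
     = 13.83 km

D_f ≈ 13.8 km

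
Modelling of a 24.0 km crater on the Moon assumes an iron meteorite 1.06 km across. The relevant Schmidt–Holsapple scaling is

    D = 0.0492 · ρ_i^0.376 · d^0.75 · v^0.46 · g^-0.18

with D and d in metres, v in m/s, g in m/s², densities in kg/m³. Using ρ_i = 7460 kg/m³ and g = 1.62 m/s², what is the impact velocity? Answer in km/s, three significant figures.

Rearranging for v: v = [D / (0.0492 · 7460^0.376 · 1060^0.75 · 1.62^-0.18)]^(1/0.46).
D = 24000 m.
7460^0.376 = 28.59
1060^0.75 = 185.8
1.62^-0.18 = 0.9168
Denominator = 0.0492 × 28.59 × 185.8 × 0.9168 = 239.6
D / 239.6 = 24000 / 239.6 = 100.2
v = 100.2^(1/0.46) = 100.2^2.1739 = 22371 m/s

v ≈ 22.4 km/s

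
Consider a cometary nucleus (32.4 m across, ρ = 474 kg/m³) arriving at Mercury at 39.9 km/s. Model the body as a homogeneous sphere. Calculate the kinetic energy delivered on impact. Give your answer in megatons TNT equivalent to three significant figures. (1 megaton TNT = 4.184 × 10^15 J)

E ≈ 1.61 Mt TNT

v = 39900 m/s.
Mass m = (π/6) ρ d³ = (π/6) × 474 × (32.4)³ = 8.441 × 10^6 kg
E = ½ m v² = 0.5 × 8.441 × 10^6 × (39900)² = 6.719 × 10^15 J
   = 6.719 × 10^15 / 4.184×10^15 = 1.606 Mt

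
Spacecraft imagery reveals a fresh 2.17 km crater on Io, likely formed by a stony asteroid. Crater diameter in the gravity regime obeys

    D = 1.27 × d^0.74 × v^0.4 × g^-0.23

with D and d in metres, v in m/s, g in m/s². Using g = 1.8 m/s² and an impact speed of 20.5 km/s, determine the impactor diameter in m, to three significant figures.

d ≈ 131 m

Rearranging for d: d = [D / (1.27 · 20500^0.4 · 1.8^-0.23)]^(1/0.74).
D = 2170 m.
20500^0.4 = 53.05
1.8^-0.23 = 0.8735
Denominator = 1.27 × 53.05 × 0.8735 = 58.85
D / 58.85 = 2170 / 58.85 = 36.87
d = 36.87^(1/0.74) = 36.87^1.3514 = 131.0 m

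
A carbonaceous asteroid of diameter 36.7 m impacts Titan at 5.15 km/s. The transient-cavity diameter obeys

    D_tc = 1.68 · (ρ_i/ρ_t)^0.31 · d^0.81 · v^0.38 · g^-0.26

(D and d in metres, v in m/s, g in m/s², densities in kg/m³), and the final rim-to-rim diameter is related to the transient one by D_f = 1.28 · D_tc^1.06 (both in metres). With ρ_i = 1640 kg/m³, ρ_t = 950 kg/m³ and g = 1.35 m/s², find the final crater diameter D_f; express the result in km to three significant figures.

D_f ≈ 1.68 km

v = 5150 m/s.
(ρ_i/ρ_t)^0.31 = (1640/950)^0.31 = 1.184
d^0.81 = 36.7^0.81 = 18.51
v^0.38 = 5150^0.38 = 25.73
g^-0.26 = 1.35^-0.26 = 0.9249
D_tc = 1.68 × 1.184 × 18.51 × 25.73 × 0.9249 = 876.2 m
D_f = 1.28 × (876.2)^1.06 = 1684 m
     = 1.684 km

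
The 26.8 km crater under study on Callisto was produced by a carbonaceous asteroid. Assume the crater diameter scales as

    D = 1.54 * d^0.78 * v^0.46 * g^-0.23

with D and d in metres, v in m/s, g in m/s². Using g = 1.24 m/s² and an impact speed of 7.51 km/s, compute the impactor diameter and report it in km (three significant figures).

Rearranging for d: d = [D / (1.54 · 7510^0.46 · 1.24^-0.23)]^(1/0.78).
D = 26800 m.
7510^0.46 = 60.64
1.24^-0.23 = 0.9517
Denominator = 1.54 × 60.64 × 0.9517 = 88.88
D / 88.88 = 26800 / 88.88 = 301.5
d = 301.5^(1/0.78) = 301.5^1.2821 = 1509 m

d ≈ 1.51 km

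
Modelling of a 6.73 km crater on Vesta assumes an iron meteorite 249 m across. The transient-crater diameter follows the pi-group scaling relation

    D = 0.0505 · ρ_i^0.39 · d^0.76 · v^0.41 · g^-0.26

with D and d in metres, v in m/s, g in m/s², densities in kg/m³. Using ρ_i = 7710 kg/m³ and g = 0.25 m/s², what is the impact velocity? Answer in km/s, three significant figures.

Rearranging for v: v = [D / (0.0505 · 7710^0.39 · 249^0.76 · 0.25^-0.26)]^(1/0.41).
D = 6730 m.
7710^0.39 = 32.81
249^0.76 = 66.24
0.25^-0.26 = 1.434
Denominator = 0.0505 × 32.81 × 66.24 × 1.434 = 157.4
D / 157.4 = 6730 / 157.4 = 42.76
v = 42.76^(1/0.41) = 42.76^2.439 = 9508 m/s

v ≈ 9.51 km/s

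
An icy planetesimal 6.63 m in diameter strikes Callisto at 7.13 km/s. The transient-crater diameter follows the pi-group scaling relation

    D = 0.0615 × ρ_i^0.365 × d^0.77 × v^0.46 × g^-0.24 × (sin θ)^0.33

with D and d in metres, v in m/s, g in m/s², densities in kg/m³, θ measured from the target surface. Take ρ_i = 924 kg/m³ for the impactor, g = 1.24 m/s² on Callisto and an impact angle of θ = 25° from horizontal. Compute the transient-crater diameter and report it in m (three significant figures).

D ≈ 135 m

In SI units: v = 7130 m/s.
ρ_i^0.365 = 924^0.365 = 12.09
d^0.77 = 6.63^0.77 = 4.291
v^0.46 = 7130^0.46 = 59.21
g^-0.24 = 1.24^-0.24 = 0.9497
(sin 25°)^0.33 = 0.4226^0.33 = 0.7526
D = 0.0615 × 12.09 × 4.291 × 59.21 × 0.9497 × 0.7526 = 135.0 m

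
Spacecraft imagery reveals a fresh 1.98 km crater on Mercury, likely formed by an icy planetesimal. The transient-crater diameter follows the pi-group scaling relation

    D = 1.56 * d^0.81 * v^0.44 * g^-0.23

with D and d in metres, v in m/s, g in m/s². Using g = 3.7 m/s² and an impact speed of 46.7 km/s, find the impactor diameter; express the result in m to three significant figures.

d ≈ 28.6 m

Rearranging for d: d = [D / (1.56 · 46700^0.44 · 3.7^-0.23)]^(1/0.81).
D = 1980 m.
46700^0.44 = 113.4
3.7^-0.23 = 0.7401
Denominator = 1.56 × 113.4 × 0.7401 = 130.9
D / 130.9 = 1980 / 130.9 = 15.13
d = 15.13^(1/0.81) = 15.13^1.2346 = 28.62 m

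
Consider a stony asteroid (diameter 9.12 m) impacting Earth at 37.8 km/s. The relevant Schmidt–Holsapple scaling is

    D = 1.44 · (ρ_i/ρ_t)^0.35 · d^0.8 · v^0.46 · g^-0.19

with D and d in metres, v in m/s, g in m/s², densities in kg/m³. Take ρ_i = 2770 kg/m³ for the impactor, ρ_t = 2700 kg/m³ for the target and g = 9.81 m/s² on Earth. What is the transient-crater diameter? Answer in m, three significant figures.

D ≈ 704 m

In SI units: v = 37800 m/s.
(ρ_i/ρ_t)^0.35 = (2770/2700)^0.35 = 1.009
d^0.8 = 9.12^0.8 = 5.861
v^0.46 = 37800^0.46 = 127.5
g^-0.19 = 9.81^-0.19 = 0.6480
D = 1.44 × 1.009 × 5.861 × 127.5 × 0.6480 = 703.6 m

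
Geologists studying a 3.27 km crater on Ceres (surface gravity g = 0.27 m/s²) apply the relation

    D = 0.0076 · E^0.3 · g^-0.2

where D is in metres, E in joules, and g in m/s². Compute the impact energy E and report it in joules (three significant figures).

Rearranging: E = [D / (0.0076 · g^-0.2)]^(1/0.3).
D = 3270 m.
g^-0.2 = 0.27^-0.2 = 1.299
D / (0.0076 × 1.299) = 3270 / (9.872 × 10^-3) = 3.312 × 10^5
E = (3.312 × 10^5)^3.3333 = 2.513 × 10^18 J

E ≈ 2.51 × 10^18 J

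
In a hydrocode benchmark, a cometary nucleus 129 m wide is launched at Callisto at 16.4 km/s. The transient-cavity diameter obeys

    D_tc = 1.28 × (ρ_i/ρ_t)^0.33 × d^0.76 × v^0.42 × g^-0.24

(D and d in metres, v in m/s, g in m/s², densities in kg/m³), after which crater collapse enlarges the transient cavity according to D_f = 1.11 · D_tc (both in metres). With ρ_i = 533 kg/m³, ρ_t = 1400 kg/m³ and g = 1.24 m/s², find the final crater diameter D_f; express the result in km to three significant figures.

D_f ≈ 2.32 km

v = 16400 m/s.
(ρ_i/ρ_t)^0.33 = (533/1400)^0.33 = 0.7271
d^0.76 = 129^0.76 = 40.18
v^0.42 = 16400^0.42 = 58.92
g^-0.24 = 1.24^-0.24 = 0.9497
D_tc = 1.28 × 0.7271 × 40.18 × 58.92 × 0.9497 = 2092 m
D_f = 1.11 × 2092 = 2322 m
     = 2.322 km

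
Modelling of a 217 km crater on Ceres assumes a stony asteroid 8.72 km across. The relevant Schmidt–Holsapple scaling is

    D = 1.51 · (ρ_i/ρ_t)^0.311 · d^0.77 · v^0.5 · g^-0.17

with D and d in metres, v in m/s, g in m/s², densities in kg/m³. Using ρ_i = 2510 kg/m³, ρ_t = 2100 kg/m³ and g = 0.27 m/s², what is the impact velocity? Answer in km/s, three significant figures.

v ≈ 10.1 km/s

Rearranging for v: v = [D / (1.51 · (2510/2100)^0.311 · 8720^0.77 · 0.27^-0.17)]^(1/0.5).
D = 217000 m.
(2510/2100)^0.311 = 1.057
8720^0.77 = 1082
0.27^-0.17 = 1.249
Denominator = 1.51 × 1.057 × 1082 × 1.249 = 2157
D / 2157 = 217000 / 2157 = 100.6
v = 100.6^(1/0.5) = 100.6^2 = 10120 m/s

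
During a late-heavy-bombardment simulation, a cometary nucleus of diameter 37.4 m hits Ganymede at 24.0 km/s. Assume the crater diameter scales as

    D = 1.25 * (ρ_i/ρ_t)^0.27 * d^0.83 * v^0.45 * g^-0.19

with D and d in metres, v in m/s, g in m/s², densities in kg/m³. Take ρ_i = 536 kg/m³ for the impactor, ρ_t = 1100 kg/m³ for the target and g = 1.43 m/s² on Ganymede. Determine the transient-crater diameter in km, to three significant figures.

In SI units: v = 24000 m/s.
(ρ_i/ρ_t)^0.27 = (536/1100)^0.27 = 0.8236
d^0.83 = 37.4^0.83 = 20.21
v^0.45 = 24000^0.45 = 93.56
g^-0.19 = 1.43^-0.19 = 0.9343
D = 1.25 × 0.8236 × 20.21 × 93.56 × 0.9343 = 1819 m
   = 1.819 km

D ≈ 1.82 km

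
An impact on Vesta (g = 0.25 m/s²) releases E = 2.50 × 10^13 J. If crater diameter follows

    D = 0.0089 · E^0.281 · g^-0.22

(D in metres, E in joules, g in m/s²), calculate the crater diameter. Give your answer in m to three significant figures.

E^0.281 = (2.50 × 10^13)^0.281 = 5.819 × 10^3
g^-0.22 = 0.25^-0.22 = 1.357
D = 0.0089 × 5.819 × 10^3 × 1.357 = 70.28 m

D ≈ 70.3 m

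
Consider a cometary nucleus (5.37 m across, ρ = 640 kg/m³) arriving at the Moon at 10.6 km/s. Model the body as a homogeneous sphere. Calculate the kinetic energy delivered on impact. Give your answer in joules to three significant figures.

E ≈ 2.92 × 10^12 J

v = 10600 m/s.
Mass m = (π/6) ρ d³ = (π/6) × 640 × (5.37)³ = 5.189 × 10^4 kg
E = ½ m v² = 0.5 × 5.189 × 10^4 × (10600)² = 2.915 × 10^12 J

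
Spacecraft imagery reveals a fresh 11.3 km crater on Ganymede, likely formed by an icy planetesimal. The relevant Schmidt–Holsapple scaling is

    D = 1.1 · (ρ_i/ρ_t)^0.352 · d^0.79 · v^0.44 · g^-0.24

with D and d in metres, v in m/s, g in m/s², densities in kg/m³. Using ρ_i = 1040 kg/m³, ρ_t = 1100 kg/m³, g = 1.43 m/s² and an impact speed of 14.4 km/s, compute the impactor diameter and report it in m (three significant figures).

Rearranging for d: d = [D / (1.1 · (1040/1100)^0.352 · 14400^0.44 · 1.43^-0.24)]^(1/0.79).
D = 11300 m.
(1040/1100)^0.352 = 0.9805
14400^0.44 = 67.56
1.43^-0.24 = 0.9177
Denominator = 1.1 × 0.9805 × 67.56 × 0.9177 = 66.87
D / 66.87 = 11300 / 66.87 = 169.0
d = 169.0^(1/0.79) = 169.0^1.2658 = 660.8 m

d ≈ 661 m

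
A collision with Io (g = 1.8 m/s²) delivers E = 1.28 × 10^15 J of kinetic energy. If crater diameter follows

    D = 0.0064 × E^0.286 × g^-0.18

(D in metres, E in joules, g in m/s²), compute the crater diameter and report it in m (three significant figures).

E^0.286 = (1.28 × 10^15)^0.286 = 2.092 × 10^4
g^-0.18 = 1.8^-0.18 = 0.8996
D = 0.0064 × 2.092 × 10^4 × 0.8996 = 120.4 m

D ≈ 120 m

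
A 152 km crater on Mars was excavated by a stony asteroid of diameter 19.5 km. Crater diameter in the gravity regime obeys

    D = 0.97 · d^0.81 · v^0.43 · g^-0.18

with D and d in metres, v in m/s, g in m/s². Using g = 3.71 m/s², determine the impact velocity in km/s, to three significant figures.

v ≈ 17.3 km/s

Rearranging for v: v = [D / (0.97 · 19500^0.81 · 3.71^-0.18)]^(1/0.43).
D = 152000 m.
19500^0.81 = 2985
3.71^-0.18 = 0.7898
Denominator = 0.97 × 2985 × 0.7898 = 2287
D / 2287 = 152000 / 2287 = 66.46
v = 66.46^(1/0.43) = 66.46^2.3256 = 17320 m/s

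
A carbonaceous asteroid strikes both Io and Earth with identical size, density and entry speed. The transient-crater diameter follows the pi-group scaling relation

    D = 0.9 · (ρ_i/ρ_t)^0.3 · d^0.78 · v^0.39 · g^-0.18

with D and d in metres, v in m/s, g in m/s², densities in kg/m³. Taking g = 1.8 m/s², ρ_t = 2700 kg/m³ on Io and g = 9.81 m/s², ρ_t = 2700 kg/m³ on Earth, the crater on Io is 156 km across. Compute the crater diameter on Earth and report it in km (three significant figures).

D ≈ 115 km

The impactor-only factors (d, v, ρ_i) cancel in the ratio, leaving D_Earth/D_Io = (g_Earth/g_Io)^-0.18 · (ρ_t,Io/ρ_t,Earth)^0.3.
(9.81/1.8)^-0.18 = 5.450^-0.18 = 0.7370
(2700/2700)^0.3 = 1.000^0.3 = 1.000
Ratio = 0.7370 × 1.000 = 0.7370
D_Earth = 0.7370 × 156 km = 115 km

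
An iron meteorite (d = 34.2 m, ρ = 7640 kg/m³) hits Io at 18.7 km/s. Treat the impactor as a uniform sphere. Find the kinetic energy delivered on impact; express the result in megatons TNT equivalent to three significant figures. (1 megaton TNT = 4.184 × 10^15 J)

v = 18700 m/s.
Mass m = (π/6) ρ d³ = (π/6) × 7640 × (34.2)³ = 1.600 × 10^8 kg
E = ½ m v² = 0.5 × 1.600 × 10^8 × (18700)² = 2.798 × 10^16 J
   = 2.798 × 10^16 / 4.184×10^15 = 6.687 Mt

E ≈ 6.69 Mt TNT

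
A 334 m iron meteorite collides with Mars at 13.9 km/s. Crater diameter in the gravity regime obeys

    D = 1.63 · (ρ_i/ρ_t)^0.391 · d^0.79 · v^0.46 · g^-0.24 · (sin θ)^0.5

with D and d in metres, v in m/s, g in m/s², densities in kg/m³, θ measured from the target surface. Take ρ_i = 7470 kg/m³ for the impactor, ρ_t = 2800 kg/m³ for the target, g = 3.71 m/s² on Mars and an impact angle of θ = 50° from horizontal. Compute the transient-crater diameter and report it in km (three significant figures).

D ≈ 12.1 km

In SI units: v = 13900 m/s.
(ρ_i/ρ_t)^0.391 = (7470/2800)^0.391 = 1.468
d^0.79 = 334^0.79 = 98.57
v^0.46 = 13900^0.46 = 80.50
g^-0.24 = 3.71^-0.24 = 0.7300
(sin 50°)^0.5 = 0.7660^0.5 = 0.8752
D = 1.63 × 1.468 × 98.57 × 80.50 × 0.7300 × 0.8752 = 12131 m
   = 12.13 km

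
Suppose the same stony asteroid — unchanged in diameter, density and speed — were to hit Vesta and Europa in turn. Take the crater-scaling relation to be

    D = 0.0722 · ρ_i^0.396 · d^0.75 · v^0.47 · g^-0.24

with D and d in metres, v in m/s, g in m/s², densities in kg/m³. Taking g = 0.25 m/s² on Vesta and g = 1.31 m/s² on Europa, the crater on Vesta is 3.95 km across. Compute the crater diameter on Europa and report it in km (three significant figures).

D ≈ 2.65 km

All impactor-dependent factors cancel in the ratio, leaving D_Europa/D_Vesta = (g_Europa/g_Vesta)^-0.24.
(1.31/0.25)^-0.24 = 5.240^-0.24 = 0.6720
D_Europa = 0.6720 × 3.95 km = 2.65 km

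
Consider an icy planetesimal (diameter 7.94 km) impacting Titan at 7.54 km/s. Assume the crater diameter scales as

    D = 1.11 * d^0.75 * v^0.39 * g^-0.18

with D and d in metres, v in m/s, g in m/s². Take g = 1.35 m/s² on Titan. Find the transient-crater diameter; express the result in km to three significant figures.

In SI units: d = 7940 m, v = 7540 m/s.
d^0.75 = 7940^0.75 = 841.1
v^0.39 = 7540^0.39 = 32.52
g^-0.18 = 1.35^-0.18 = 0.9474
D = 1.11 × 841.1 × 32.52 × 0.9474 = 28764 m
   = 28.76 km

D ≈ 28.8 km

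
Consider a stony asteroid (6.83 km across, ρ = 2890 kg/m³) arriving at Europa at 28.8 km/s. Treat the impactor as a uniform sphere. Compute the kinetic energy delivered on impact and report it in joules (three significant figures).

d = 6830 m; v = 28800 m/s.
Mass m = (π/6) ρ d³ = (π/6) × 2890 × (6830)³ = 4.821 × 10^14 kg
E = ½ m v² = 0.5 × 4.821 × 10^14 × (28800)² = 1.999 × 10^23 J

E ≈ 2.00 × 10^23 J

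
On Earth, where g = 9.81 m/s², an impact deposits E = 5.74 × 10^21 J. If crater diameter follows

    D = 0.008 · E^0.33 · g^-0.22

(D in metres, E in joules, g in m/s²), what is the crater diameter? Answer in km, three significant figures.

D ≈ 73.3 km

E^0.33 = (5.74 × 10^21)^0.33 = 1.515 × 10^7
g^-0.22 = 9.81^-0.22 = 0.6051
D = 0.008 × 1.515 × 10^7 × 0.6051 = 73338 m
   = 73.34 km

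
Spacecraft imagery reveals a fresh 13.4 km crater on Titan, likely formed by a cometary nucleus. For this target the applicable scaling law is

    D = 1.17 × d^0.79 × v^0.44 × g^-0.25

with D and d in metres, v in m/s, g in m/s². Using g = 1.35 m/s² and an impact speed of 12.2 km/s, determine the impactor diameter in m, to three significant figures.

d ≈ 800 m

Rearranging for d: d = [D / (1.17 · 12200^0.44 · 1.35^-0.25)]^(1/0.79).
D = 13400 m.
12200^0.44 = 62.81
1.35^-0.25 = 0.9277
Denominator = 1.17 × 62.81 × 0.9277 = 68.17
D / 68.17 = 13400 / 68.17 = 196.6
d = 196.6^(1/0.79) = 196.6^1.2658 = 800.2 m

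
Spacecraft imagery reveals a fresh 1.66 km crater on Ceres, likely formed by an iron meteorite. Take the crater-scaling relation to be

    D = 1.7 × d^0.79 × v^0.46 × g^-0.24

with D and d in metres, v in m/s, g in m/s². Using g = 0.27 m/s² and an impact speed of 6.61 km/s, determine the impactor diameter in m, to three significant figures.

d ≈ 24.4 m

Rearranging for d: d = [D / (1.7 · 6610^0.46 · 0.27^-0.24)]^(1/0.79).
D = 1660 m.
6610^0.46 = 57.19
0.27^-0.24 = 1.369
Denominator = 1.7 × 57.19 × 1.369 = 133.1
D / 133.1 = 1660 / 133.1 = 12.47
d = 12.47^(1/0.79) = 12.47^1.2658 = 24.39 m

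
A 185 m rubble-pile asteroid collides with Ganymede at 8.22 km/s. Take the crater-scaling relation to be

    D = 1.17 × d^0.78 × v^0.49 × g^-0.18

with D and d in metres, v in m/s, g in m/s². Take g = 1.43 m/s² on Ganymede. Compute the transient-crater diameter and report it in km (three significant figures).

D ≈ 5.33 km

In SI units: v = 8220 m/s.
d^0.78 = 185^0.78 = 58.67
v^0.49 = 8220^0.49 = 82.85
g^-0.18 = 1.43^-0.18 = 0.9376
D = 1.17 × 58.67 × 82.85 × 0.9376 = 5332 m
   = 5.332 km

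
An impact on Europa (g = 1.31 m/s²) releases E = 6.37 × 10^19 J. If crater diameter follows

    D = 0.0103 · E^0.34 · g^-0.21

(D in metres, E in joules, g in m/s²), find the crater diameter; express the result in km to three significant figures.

D ≈ 52.7 km

E^0.34 = (6.37 × 10^19)^0.34 = 5.413 × 10^6
g^-0.21 = 1.31^-0.21 = 0.9449
D = 0.0103 × 5.413 × 10^6 × 0.9449 = 52682 m
   = 52.68 km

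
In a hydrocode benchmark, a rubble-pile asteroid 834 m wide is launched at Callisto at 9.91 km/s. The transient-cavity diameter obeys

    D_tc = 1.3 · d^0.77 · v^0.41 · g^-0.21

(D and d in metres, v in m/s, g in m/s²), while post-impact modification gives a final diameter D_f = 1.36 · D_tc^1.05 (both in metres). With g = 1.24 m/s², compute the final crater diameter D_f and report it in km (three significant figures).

D_f ≈ 20.6 km

v = 9910 m/s.
d^0.77 = 834^0.77 = 177.5
v^0.41 = 9910^0.41 = 43.49
g^-0.21 = 1.24^-0.21 = 0.9558
D_tc = 1.3 × 177.5 × 43.49 × 0.9558 = 9592 m
D_f = 1.36 × (9592)^1.05 = 20632 m
     = 20.63 km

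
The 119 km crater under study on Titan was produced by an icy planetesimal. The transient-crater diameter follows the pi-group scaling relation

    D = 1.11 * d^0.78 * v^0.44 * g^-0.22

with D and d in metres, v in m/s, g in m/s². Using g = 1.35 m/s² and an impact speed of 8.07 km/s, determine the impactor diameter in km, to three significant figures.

d ≈ 19.1 km

Rearranging for d: d = [D / (1.11 · 8070^0.44 · 1.35^-0.22)]^(1/0.78).
D = 119000 m.
8070^0.44 = 52.36
1.35^-0.22 = 0.9361
Denominator = 1.11 × 52.36 × 0.9361 = 54.41
D / 54.41 = 119000 / 54.41 = 2187
d = 2187^(1/0.78) = 2187^1.2821 = 19143 m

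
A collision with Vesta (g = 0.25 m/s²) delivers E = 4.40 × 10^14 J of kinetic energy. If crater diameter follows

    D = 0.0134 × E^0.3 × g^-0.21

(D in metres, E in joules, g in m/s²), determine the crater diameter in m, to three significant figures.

D ≈ 443 m

E^0.3 = (4.40 × 10^14)^0.3 = 2.472 × 10^4
g^-0.21 = 0.25^-0.21 = 1.338
D = 0.0134 × 2.472 × 10^4 × 1.338 = 443.2 m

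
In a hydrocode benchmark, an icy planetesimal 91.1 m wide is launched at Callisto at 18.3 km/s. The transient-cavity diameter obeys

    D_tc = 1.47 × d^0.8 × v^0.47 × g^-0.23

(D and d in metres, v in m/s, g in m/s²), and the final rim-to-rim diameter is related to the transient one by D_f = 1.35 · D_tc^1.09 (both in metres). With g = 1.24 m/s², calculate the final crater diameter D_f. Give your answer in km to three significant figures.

v = 18300 m/s.
d^0.8 = 91.1^0.8 = 36.95
v^0.47 = 18300^0.47 = 100.8
g^-0.23 = 1.24^-0.23 = 0.9517
D_tc = 1.47 × 36.95 × 100.8 × 0.9517 = 5211 m
D_f = 1.35 × (5211)^1.09 = 15198 m
     = 15.20 km

D_f ≈ 15.2 km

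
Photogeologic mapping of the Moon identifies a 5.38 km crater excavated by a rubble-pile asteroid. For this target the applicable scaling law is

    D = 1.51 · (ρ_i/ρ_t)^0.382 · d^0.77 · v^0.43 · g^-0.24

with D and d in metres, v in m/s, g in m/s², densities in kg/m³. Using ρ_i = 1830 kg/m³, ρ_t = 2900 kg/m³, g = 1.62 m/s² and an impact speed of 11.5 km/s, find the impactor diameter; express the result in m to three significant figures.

d ≈ 323 m

Rearranging for d: d = [D / (1.51 · (1830/2900)^0.382 · 11500^0.43 · 1.62^-0.24)]^(1/0.77).
D = 5380 m.
(1830/2900)^0.382 = 0.8387
11500^0.43 = 55.73
1.62^-0.24 = 0.8907
Denominator = 1.51 × 0.8387 × 55.73 × 0.8907 = 62.86
D / 62.86 = 5380 / 62.86 = 85.59
d = 85.59^(1/0.77) = 85.59^1.2987 = 323.3 m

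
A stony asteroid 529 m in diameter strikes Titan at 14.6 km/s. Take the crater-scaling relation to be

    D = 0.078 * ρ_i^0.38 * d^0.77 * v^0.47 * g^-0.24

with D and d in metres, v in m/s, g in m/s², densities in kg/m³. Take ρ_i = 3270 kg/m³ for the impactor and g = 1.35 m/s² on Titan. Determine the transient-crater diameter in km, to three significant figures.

In SI units: v = 14600 m/s.
ρ_i^0.38 = 3270^0.38 = 21.65
d^0.77 = 529^0.77 = 125.0
v^0.47 = 14600^0.47 = 90.62
g^-0.24 = 1.35^-0.24 = 0.9305
D = 0.078 × 21.65 × 125.0 × 90.62 × 0.9305 = 17799 m
   = 17.80 km

D ≈ 17.8 km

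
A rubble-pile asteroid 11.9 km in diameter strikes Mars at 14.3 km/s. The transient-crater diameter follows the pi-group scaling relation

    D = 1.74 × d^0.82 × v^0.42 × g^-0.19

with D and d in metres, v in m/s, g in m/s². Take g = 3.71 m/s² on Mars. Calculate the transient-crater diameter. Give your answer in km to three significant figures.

In SI units: d = 11900 m, v = 14300 m/s.
d^0.82 = 11900^0.82 = 2198
v^0.42 = 14300^0.42 = 55.62
g^-0.19 = 3.71^-0.19 = 0.7795
D = 1.74 × 2198 × 55.62 × 0.7795 = 1.658 × 10^5 m
   = 165.8 km

D ≈ 166 km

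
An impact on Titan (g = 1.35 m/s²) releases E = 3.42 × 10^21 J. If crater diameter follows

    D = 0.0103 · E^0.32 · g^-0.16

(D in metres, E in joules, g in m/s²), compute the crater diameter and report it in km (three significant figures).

E^0.32 = (3.42 × 10^21)^0.32 = 7.778 × 10^6
g^-0.16 = 1.35^-0.16 = 0.9531
D = 0.0103 × 7.778 × 10^6 × 0.9531 = 76356 m
   = 76.36 km

D ≈ 76.4 km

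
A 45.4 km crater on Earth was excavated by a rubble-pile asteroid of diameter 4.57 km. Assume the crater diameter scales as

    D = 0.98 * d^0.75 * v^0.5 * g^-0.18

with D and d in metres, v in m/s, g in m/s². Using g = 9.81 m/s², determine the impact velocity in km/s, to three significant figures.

Rearranging for v: v = [D / (0.98 · 4570^0.75 · 9.81^-0.18)]^(1/0.5).
D = 45400 m.
4570^0.75 = 555.8
9.81^-0.18 = 0.6630
Denominator = 0.98 × 555.8 × 0.6630 = 361.1
D / 361.1 = 45400 / 361.1 = 125.7
v = 125.7^(1/0.5) = 125.7^2 = 15800 m/s

v ≈ 15.8 km/s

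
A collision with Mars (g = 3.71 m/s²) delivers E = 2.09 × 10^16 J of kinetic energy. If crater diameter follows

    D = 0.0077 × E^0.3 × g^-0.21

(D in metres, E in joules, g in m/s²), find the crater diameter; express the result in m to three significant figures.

D ≈ 460 m

E^0.3 = (2.09 × 10^16)^0.3 = 7.871 × 10^4
g^-0.21 = 3.71^-0.21 = 0.7593
D = 0.0077 × 7.871 × 10^4 × 0.7593 = 460.2 m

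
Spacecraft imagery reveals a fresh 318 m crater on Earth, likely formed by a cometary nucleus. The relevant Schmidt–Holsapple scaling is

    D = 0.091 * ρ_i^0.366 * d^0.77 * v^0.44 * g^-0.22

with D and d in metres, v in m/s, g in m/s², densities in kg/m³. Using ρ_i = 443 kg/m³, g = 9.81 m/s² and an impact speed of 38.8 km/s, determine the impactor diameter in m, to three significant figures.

Rearranging for d: d = [D / (0.091 · 443^0.366 · 38800^0.44 · 9.81^-0.22)]^(1/0.77).
443^0.366 = 9.302
38800^0.44 = 104.5
9.81^-0.22 = 0.6051
Denominator = 0.091 × 9.302 × 104.5 × 0.6051 = 53.53
D / 53.53 = 318 / 53.53 = 5.941
d = 5.941^(1/0.77) = 5.941^1.2987 = 10.12 m

d ≈ 10.1 m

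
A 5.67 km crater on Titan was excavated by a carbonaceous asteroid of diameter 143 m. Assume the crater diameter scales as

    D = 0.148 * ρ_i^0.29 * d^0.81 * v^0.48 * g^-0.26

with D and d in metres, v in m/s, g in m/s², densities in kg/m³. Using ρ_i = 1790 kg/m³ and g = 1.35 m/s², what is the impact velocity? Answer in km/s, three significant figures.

Rearranging for v: v = [D / (0.148 · 1790^0.29 · 143^0.81 · 1.35^-0.26)]^(1/0.48).
D = 5670 m.
1790^0.29 = 8.777
143^0.81 = 55.70
1.35^-0.26 = 0.9249
Denominator = 0.148 × 8.777 × 55.70 × 0.9249 = 66.92
D / 66.92 = 5670 / 66.92 = 84.73
v = 84.73^(1/0.48) = 84.73^2.0833 = 10392 m/s

v ≈ 10.4 km/s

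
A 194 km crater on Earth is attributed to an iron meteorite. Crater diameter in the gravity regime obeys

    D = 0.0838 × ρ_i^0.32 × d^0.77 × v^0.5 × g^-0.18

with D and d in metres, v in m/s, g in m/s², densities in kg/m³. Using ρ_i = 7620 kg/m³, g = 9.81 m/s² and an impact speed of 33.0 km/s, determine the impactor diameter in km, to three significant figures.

Rearranging for d: d = [D / (0.0838 · 7620^0.32 · 33000^0.5 · 9.81^-0.18)]^(1/0.77).
D = 194000 m.
7620^0.32 = 17.47
33000^0.5 = 181.7
9.81^-0.18 = 0.6630
Denominator = 0.0838 × 17.47 × 181.7 × 0.6630 = 176.4
D / 176.4 = 194000 / 176.4 = 1100
d = 1100^(1/0.77) = 1100^1.2987 = 8910 m

d ≈ 8.91 km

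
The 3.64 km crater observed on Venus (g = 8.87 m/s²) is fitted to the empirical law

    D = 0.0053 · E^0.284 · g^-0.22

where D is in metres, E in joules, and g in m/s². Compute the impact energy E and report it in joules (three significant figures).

Rearranging: E = [D / (0.0053 · g^-0.22)]^(1/0.284).
D = 3640 m.
g^-0.22 = 8.87^-0.22 = 0.6187
D / (0.0053 × 0.6187) = 3640 / (3.279 × 10^-3) = 1.110 × 10^6
E = (1.110 × 10^6)^3.5211 = 1.933 × 10^21 J

E ≈ 1.93 × 10^21 J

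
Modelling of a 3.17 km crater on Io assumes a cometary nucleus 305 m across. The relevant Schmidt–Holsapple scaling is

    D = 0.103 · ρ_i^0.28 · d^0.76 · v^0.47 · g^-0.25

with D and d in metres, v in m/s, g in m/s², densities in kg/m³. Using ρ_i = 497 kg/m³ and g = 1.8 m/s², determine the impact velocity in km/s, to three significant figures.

Rearranging for v: v = [D / (0.103 · 497^0.28 · 305^0.76 · 1.8^-0.25)]^(1/0.47).
D = 3170 m.
497^0.28 = 5.688
305^0.76 = 77.28
1.8^-0.25 = 0.8633
Denominator = 0.103 × 5.688 × 77.28 × 0.8633 = 39.09
D / 39.09 = 3170 / 39.09 = 81.09
v = 81.09^(1/0.47) = 81.09^2.1277 = 11527 m/s

v ≈ 11.5 km/s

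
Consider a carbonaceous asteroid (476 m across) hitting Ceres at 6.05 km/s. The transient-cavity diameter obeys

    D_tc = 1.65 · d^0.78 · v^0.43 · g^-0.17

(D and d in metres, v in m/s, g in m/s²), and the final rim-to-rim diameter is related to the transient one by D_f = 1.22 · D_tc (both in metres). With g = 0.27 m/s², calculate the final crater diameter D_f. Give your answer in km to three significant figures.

v = 6050 m/s.
d^0.78 = 476^0.78 = 122.6
v^0.43 = 6050^0.43 = 42.28
g^-0.17 = 0.27^-0.17 = 1.249
D_tc = 1.65 × 122.6 × 42.28 × 1.249 = 10680 m
D_f = 1.22 × 10680 = 13030 m
     = 13.03 km

D_f ≈ 13.0 km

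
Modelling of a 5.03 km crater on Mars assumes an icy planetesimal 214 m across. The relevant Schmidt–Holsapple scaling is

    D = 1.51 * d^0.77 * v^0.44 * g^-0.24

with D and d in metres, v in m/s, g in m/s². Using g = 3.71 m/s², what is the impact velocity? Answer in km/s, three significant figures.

Rearranging for v: v = [D / (1.51 · 214^0.77 · 3.71^-0.24)]^(1/0.44).
D = 5030 m.
214^0.77 = 62.29
3.71^-0.24 = 0.7300
Denominator = 1.51 × 62.29 × 0.7300 = 68.66
D / 68.66 = 5030 / 68.66 = 73.26
v = 73.26^(1/0.44) = 73.26^2.2727 = 17309 m/s

v ≈ 17.3 km/s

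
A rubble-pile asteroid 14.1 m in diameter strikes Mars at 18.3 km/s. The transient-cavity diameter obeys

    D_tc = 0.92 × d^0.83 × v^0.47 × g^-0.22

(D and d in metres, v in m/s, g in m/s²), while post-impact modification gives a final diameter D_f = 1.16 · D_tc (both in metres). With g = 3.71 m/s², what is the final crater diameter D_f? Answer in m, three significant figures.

v = 18300 m/s.
d^0.83 = 14.1^0.83 = 8.992
v^0.47 = 18300^0.47 = 100.8
g^-0.22 = 3.71^-0.22 = 0.7494
D_tc = 0.92 × 8.992 × 100.8 × 0.7494 = 624.9 m
D_f = 1.16 × 624.9 = 724.9 m

D_f ≈ 725 m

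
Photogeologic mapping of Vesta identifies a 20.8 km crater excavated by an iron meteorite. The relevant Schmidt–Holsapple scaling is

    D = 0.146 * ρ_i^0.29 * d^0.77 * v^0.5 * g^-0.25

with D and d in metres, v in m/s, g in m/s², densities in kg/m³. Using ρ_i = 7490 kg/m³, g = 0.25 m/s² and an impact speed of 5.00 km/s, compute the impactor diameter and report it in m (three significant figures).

d ≈ 433 m

Rearranging for d: d = [D / (0.146 · 7490^0.29 · 5000^0.5 · 0.25^-0.25)]^(1/0.77).
D = 20800 m.
7490^0.29 = 13.29
5000^0.5 = 70.71
0.25^-0.25 = 1.414
Denominator = 0.146 × 13.29 × 70.71 × 1.414 = 194.0
D / 194.0 = 20800 / 194.0 = 107.2
d = 107.2^(1/0.77) = 107.2^1.2987 = 433.1 m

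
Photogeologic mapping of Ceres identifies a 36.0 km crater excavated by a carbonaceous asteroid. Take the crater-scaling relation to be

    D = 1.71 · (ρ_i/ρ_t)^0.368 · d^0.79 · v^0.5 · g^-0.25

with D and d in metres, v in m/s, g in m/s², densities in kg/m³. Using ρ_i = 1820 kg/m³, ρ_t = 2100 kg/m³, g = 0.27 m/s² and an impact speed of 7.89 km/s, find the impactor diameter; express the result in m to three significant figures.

Rearranging for d: d = [D / (1.71 · (1820/2100)^0.368 · 7890^0.5 · 0.27^-0.25)]^(1/0.79).
D = 36000 m.
(1820/2100)^0.368 = 0.9487
7890^0.5 = 88.83
0.27^-0.25 = 1.387
Denominator = 1.71 × 0.9487 × 88.83 × 1.387 = 199.9
D / 199.9 = 36000 / 199.9 = 180.1
d = 180.1^(1/0.79) = 180.1^1.2658 = 716.2 m

d ≈ 716 m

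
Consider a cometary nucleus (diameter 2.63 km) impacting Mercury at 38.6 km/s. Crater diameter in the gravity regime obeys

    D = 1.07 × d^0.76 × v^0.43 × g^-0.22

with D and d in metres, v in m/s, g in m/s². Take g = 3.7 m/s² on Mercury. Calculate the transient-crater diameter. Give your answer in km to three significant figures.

In SI units: d = 2630 m, v = 38600 m/s.
d^0.76 = 2630^0.76 = 397.3
v^0.43 = 38600^0.43 = 93.81
g^-0.22 = 3.7^-0.22 = 0.7499
D = 1.07 × 397.3 × 93.81 × 0.7499 = 29906 m
   = 29.91 km

D ≈ 29.9 km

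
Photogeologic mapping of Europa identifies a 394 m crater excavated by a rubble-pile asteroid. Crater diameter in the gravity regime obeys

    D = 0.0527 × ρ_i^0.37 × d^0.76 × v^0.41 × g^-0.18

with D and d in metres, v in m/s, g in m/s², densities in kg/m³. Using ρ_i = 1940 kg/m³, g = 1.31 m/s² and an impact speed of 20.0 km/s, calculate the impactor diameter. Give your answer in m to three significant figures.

d ≈ 16.0 m

Rearranging for d: d = [D / (0.0527 · 1940^0.37 · 20000^0.41 · 1.31^-0.18)]^(1/0.76).
1940^0.37 = 16.46
20000^0.41 = 58.00
1.31^-0.18 = 0.9526
Denominator = 0.0527 × 16.46 × 58.00 × 0.9526 = 47.93
D / 47.93 = 394 / 47.93 = 8.220
d = 8.220^(1/0.76) = 8.220^1.3158 = 15.99 m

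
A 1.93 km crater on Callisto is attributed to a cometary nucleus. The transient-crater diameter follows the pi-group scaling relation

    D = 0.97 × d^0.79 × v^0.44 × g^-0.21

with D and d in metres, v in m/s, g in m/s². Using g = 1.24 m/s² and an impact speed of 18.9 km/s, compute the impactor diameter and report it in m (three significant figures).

Rearranging for d: d = [D / (0.97 · 18900^0.44 · 1.24^-0.21)]^(1/0.79).
D = 1930 m.
18900^0.44 = 76.15
1.24^-0.21 = 0.9558
Denominator = 0.97 × 76.15 × 0.9558 = 70.60
D / 70.60 = 1930 / 70.60 = 27.34
d = 27.34^(1/0.79) = 27.34^1.2658 = 65.87 m

d ≈ 65.9 m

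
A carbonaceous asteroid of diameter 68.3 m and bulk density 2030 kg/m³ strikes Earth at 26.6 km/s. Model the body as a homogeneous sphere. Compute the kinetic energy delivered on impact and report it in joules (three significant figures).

v = 26600 m/s.
Mass m = (π/6) ρ d³ = (π/6) × 2030 × (68.3)³ = 3.387 × 10^8 kg
E = ½ m v² = 0.5 × 3.387 × 10^8 × (26600)² = 1.198 × 10^17 J

E ≈ 1.20 × 10^17 J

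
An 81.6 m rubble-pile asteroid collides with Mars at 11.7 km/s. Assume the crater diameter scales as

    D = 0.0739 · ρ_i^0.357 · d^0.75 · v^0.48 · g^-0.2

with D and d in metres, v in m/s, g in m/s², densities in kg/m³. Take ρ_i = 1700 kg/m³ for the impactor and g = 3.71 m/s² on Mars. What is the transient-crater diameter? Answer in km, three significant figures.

In SI units: v = 11700 m/s.
ρ_i^0.357 = 1700^0.357 = 14.23
d^0.75 = 81.6^0.75 = 27.15
v^0.48 = 11700^0.48 = 89.69
g^-0.2 = 3.71^-0.2 = 0.7694
D = 0.0739 × 14.23 × 27.15 × 89.69 × 0.7694 = 1970 m
   = 1.970 km

D ≈ 1.97 km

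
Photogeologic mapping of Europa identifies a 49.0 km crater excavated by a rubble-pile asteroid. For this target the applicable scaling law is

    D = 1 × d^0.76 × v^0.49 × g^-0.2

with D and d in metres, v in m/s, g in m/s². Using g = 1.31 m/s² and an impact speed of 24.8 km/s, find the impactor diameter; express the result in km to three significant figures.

d ≈ 2.34 km

Rearranging for d: d = [D / (1 · 24800^0.49 · 1.31^-0.2)]^(1/0.76).
D = 49000 m.
24800^0.49 = 142.3
1.31^-0.2 = 0.9474
Denominator = 1 × 142.3 × 0.9474 = 134.8
D / 134.8 = 49000 / 134.8 = 363.5
d = 363.5^(1/0.76) = 363.5^1.3158 = 2339 m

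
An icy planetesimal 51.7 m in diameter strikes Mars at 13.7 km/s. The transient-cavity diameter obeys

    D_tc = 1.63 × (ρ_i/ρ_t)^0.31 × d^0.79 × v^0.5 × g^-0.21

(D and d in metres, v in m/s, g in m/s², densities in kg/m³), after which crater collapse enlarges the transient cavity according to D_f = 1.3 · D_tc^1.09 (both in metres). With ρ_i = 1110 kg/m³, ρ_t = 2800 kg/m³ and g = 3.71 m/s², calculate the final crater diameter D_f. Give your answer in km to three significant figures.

D_f ≈ 6.44 km

v = 13700 m/s.
(ρ_i/ρ_t)^0.31 = (1110/2800)^0.31 = 0.7506
d^0.79 = 51.7^0.79 = 22.58
v^0.5 = 13700^0.5 = 117.0
g^-0.21 = 3.71^-0.21 = 0.7593
D_tc = 1.63 × 0.7506 × 22.58 × 117.0 × 0.7593 = 2454 m
D_f = 1.3 × (2454)^1.09 = 6440 m
     = 6.440 km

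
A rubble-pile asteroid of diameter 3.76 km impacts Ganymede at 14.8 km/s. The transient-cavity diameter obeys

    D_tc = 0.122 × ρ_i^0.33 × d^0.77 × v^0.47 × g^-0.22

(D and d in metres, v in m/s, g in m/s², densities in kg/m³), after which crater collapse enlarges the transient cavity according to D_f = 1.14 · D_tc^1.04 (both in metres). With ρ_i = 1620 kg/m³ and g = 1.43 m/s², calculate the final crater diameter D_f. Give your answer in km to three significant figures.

In SI: d = 3760 m, v = 14800 m/s.
ρ_i^0.33 = 1620^0.33 = 11.46
d^0.77 = 3760^0.77 = 566.1
v^0.47 = 14800^0.47 = 91.21
g^-0.22 = 1.43^-0.22 = 0.9243
D_tc = 0.122 × 11.46 × 566.1 × 91.21 × 0.9243 = 66730 m
D_f = 1.14 × (66730)^1.04 = 1.186 × 10^5 m
     = 118.6 km

D_f ≈ 119 km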